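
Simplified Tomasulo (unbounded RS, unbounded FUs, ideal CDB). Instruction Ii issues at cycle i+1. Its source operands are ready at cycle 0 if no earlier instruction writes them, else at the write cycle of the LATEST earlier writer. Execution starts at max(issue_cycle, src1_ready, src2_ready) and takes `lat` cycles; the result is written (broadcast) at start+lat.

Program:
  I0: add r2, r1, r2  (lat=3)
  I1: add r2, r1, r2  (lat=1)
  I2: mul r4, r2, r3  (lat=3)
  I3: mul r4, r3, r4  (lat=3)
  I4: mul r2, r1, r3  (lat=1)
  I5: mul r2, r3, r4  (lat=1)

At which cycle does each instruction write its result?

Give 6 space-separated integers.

I0 add r2: issue@1 deps=(None,None) exec_start@1 write@4
I1 add r2: issue@2 deps=(None,0) exec_start@4 write@5
I2 mul r4: issue@3 deps=(1,None) exec_start@5 write@8
I3 mul r4: issue@4 deps=(None,2) exec_start@8 write@11
I4 mul r2: issue@5 deps=(None,None) exec_start@5 write@6
I5 mul r2: issue@6 deps=(None,3) exec_start@11 write@12

Answer: 4 5 8 11 6 12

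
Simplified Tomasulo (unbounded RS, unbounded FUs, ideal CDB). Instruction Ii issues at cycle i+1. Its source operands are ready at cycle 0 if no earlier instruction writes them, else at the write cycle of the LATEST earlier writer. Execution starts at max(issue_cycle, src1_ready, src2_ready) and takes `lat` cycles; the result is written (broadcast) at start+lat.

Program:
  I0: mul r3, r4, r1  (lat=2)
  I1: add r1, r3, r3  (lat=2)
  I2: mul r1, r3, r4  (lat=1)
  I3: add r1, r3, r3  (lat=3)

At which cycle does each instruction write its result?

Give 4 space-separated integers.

Answer: 3 5 4 7

Derivation:
I0 mul r3: issue@1 deps=(None,None) exec_start@1 write@3
I1 add r1: issue@2 deps=(0,0) exec_start@3 write@5
I2 mul r1: issue@3 deps=(0,None) exec_start@3 write@4
I3 add r1: issue@4 deps=(0,0) exec_start@4 write@7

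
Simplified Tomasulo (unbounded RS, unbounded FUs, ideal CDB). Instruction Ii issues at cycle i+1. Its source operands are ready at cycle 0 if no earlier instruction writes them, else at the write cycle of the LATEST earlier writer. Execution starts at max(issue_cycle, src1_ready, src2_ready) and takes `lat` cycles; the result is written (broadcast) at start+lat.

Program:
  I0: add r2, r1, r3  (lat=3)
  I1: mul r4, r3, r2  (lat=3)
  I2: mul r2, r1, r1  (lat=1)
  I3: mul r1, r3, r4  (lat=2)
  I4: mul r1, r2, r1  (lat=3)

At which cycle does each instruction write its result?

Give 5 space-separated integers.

Answer: 4 7 4 9 12

Derivation:
I0 add r2: issue@1 deps=(None,None) exec_start@1 write@4
I1 mul r4: issue@2 deps=(None,0) exec_start@4 write@7
I2 mul r2: issue@3 deps=(None,None) exec_start@3 write@4
I3 mul r1: issue@4 deps=(None,1) exec_start@7 write@9
I4 mul r1: issue@5 deps=(2,3) exec_start@9 write@12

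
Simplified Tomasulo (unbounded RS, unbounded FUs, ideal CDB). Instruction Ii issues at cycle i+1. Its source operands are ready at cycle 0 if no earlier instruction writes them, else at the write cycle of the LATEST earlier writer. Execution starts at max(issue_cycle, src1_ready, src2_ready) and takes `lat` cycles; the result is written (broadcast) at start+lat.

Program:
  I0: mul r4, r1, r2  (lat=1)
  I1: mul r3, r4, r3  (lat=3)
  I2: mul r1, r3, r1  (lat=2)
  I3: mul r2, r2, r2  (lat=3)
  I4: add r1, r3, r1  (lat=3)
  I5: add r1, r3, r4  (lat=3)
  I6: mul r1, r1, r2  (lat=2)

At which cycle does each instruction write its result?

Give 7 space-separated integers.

I0 mul r4: issue@1 deps=(None,None) exec_start@1 write@2
I1 mul r3: issue@2 deps=(0,None) exec_start@2 write@5
I2 mul r1: issue@3 deps=(1,None) exec_start@5 write@7
I3 mul r2: issue@4 deps=(None,None) exec_start@4 write@7
I4 add r1: issue@5 deps=(1,2) exec_start@7 write@10
I5 add r1: issue@6 deps=(1,0) exec_start@6 write@9
I6 mul r1: issue@7 deps=(5,3) exec_start@9 write@11

Answer: 2 5 7 7 10 9 11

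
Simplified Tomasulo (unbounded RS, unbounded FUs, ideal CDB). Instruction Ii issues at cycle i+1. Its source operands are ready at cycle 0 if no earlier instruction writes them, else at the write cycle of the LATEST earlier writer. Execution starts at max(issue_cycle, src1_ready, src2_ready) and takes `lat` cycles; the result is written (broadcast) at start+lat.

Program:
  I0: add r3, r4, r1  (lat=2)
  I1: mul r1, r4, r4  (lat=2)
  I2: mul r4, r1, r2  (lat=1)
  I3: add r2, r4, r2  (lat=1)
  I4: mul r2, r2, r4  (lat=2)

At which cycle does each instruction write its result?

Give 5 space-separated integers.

I0 add r3: issue@1 deps=(None,None) exec_start@1 write@3
I1 mul r1: issue@2 deps=(None,None) exec_start@2 write@4
I2 mul r4: issue@3 deps=(1,None) exec_start@4 write@5
I3 add r2: issue@4 deps=(2,None) exec_start@5 write@6
I4 mul r2: issue@5 deps=(3,2) exec_start@6 write@8

Answer: 3 4 5 6 8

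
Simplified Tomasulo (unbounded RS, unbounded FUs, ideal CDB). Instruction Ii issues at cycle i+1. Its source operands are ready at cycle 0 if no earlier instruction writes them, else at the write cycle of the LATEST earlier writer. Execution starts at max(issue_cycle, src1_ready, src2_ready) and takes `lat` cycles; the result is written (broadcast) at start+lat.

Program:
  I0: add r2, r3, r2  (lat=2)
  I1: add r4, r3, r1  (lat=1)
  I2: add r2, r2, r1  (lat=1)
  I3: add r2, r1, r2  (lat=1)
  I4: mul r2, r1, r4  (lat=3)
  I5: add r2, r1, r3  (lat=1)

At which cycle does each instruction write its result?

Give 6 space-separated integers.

Answer: 3 3 4 5 8 7

Derivation:
I0 add r2: issue@1 deps=(None,None) exec_start@1 write@3
I1 add r4: issue@2 deps=(None,None) exec_start@2 write@3
I2 add r2: issue@3 deps=(0,None) exec_start@3 write@4
I3 add r2: issue@4 deps=(None,2) exec_start@4 write@5
I4 mul r2: issue@5 deps=(None,1) exec_start@5 write@8
I5 add r2: issue@6 deps=(None,None) exec_start@6 write@7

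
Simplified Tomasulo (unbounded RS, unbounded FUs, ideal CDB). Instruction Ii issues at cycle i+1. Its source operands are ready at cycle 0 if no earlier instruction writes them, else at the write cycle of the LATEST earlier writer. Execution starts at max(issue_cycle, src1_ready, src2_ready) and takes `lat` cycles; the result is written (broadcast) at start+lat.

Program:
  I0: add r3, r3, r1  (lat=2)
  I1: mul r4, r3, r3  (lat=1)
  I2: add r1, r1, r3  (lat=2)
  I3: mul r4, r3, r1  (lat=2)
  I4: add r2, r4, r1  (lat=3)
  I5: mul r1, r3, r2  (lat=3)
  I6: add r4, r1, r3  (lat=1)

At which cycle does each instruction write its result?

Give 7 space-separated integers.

I0 add r3: issue@1 deps=(None,None) exec_start@1 write@3
I1 mul r4: issue@2 deps=(0,0) exec_start@3 write@4
I2 add r1: issue@3 deps=(None,0) exec_start@3 write@5
I3 mul r4: issue@4 deps=(0,2) exec_start@5 write@7
I4 add r2: issue@5 deps=(3,2) exec_start@7 write@10
I5 mul r1: issue@6 deps=(0,4) exec_start@10 write@13
I6 add r4: issue@7 deps=(5,0) exec_start@13 write@14

Answer: 3 4 5 7 10 13 14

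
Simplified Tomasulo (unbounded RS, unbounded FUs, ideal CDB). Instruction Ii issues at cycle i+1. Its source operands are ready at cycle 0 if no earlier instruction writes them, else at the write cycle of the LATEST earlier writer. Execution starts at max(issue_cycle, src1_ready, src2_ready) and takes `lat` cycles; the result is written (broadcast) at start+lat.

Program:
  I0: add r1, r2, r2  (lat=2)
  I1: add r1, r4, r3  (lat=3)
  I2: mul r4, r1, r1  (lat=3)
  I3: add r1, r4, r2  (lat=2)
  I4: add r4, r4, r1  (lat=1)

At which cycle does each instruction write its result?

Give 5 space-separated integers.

I0 add r1: issue@1 deps=(None,None) exec_start@1 write@3
I1 add r1: issue@2 deps=(None,None) exec_start@2 write@5
I2 mul r4: issue@3 deps=(1,1) exec_start@5 write@8
I3 add r1: issue@4 deps=(2,None) exec_start@8 write@10
I4 add r4: issue@5 deps=(2,3) exec_start@10 write@11

Answer: 3 5 8 10 11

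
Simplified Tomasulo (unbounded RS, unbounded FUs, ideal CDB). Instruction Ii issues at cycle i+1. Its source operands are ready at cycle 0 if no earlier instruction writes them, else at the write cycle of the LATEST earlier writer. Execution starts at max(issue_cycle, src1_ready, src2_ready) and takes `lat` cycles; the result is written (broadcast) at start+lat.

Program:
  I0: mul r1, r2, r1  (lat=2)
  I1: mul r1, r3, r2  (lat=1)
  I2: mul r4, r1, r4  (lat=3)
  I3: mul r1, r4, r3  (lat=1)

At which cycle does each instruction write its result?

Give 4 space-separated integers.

I0 mul r1: issue@1 deps=(None,None) exec_start@1 write@3
I1 mul r1: issue@2 deps=(None,None) exec_start@2 write@3
I2 mul r4: issue@3 deps=(1,None) exec_start@3 write@6
I3 mul r1: issue@4 deps=(2,None) exec_start@6 write@7

Answer: 3 3 6 7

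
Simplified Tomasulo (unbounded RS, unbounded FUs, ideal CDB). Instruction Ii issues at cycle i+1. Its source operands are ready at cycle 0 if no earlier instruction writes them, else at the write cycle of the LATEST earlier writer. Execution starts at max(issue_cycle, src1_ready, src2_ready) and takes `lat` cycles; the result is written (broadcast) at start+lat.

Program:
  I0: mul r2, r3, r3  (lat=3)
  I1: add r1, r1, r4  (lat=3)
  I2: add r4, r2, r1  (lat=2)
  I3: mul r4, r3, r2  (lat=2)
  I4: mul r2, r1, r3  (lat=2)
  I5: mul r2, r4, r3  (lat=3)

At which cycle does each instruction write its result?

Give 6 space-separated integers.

I0 mul r2: issue@1 deps=(None,None) exec_start@1 write@4
I1 add r1: issue@2 deps=(None,None) exec_start@2 write@5
I2 add r4: issue@3 deps=(0,1) exec_start@5 write@7
I3 mul r4: issue@4 deps=(None,0) exec_start@4 write@6
I4 mul r2: issue@5 deps=(1,None) exec_start@5 write@7
I5 mul r2: issue@6 deps=(3,None) exec_start@6 write@9

Answer: 4 5 7 6 7 9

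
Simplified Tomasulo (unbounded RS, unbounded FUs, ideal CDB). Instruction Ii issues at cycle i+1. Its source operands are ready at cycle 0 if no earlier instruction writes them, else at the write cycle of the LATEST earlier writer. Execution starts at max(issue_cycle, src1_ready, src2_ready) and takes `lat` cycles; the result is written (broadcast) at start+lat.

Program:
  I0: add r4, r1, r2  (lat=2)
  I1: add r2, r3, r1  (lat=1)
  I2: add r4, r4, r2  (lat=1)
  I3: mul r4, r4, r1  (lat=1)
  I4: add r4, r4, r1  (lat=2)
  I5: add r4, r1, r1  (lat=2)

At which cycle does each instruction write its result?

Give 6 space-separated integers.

Answer: 3 3 4 5 7 8

Derivation:
I0 add r4: issue@1 deps=(None,None) exec_start@1 write@3
I1 add r2: issue@2 deps=(None,None) exec_start@2 write@3
I2 add r4: issue@3 deps=(0,1) exec_start@3 write@4
I3 mul r4: issue@4 deps=(2,None) exec_start@4 write@5
I4 add r4: issue@5 deps=(3,None) exec_start@5 write@7
I5 add r4: issue@6 deps=(None,None) exec_start@6 write@8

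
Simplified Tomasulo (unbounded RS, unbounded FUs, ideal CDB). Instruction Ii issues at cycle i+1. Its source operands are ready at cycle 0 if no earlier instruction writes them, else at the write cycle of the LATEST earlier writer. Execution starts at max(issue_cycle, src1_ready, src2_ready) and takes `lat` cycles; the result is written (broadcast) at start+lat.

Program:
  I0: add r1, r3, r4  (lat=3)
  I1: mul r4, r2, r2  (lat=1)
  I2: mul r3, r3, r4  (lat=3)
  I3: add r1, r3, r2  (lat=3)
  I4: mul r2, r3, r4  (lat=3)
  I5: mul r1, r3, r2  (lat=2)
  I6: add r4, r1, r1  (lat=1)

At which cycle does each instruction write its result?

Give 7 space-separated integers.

I0 add r1: issue@1 deps=(None,None) exec_start@1 write@4
I1 mul r4: issue@2 deps=(None,None) exec_start@2 write@3
I2 mul r3: issue@3 deps=(None,1) exec_start@3 write@6
I3 add r1: issue@4 deps=(2,None) exec_start@6 write@9
I4 mul r2: issue@5 deps=(2,1) exec_start@6 write@9
I5 mul r1: issue@6 deps=(2,4) exec_start@9 write@11
I6 add r4: issue@7 deps=(5,5) exec_start@11 write@12

Answer: 4 3 6 9 9 11 12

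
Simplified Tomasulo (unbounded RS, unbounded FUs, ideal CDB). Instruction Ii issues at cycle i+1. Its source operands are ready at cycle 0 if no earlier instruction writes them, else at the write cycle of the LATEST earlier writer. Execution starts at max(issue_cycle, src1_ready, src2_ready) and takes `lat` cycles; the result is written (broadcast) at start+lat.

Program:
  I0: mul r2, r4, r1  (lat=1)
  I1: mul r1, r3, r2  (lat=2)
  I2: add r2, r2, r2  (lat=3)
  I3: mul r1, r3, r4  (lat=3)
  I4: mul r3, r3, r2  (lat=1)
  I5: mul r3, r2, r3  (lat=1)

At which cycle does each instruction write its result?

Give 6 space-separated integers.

Answer: 2 4 6 7 7 8

Derivation:
I0 mul r2: issue@1 deps=(None,None) exec_start@1 write@2
I1 mul r1: issue@2 deps=(None,0) exec_start@2 write@4
I2 add r2: issue@3 deps=(0,0) exec_start@3 write@6
I3 mul r1: issue@4 deps=(None,None) exec_start@4 write@7
I4 mul r3: issue@5 deps=(None,2) exec_start@6 write@7
I5 mul r3: issue@6 deps=(2,4) exec_start@7 write@8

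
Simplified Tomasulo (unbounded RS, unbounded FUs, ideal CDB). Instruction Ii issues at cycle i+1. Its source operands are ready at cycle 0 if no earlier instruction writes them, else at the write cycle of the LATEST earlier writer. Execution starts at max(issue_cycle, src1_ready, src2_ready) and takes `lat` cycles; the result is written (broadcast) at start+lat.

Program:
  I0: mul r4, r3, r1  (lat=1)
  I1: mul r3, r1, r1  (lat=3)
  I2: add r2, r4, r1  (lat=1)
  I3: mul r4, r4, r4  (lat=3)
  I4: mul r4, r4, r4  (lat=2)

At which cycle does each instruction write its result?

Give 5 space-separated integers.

Answer: 2 5 4 7 9

Derivation:
I0 mul r4: issue@1 deps=(None,None) exec_start@1 write@2
I1 mul r3: issue@2 deps=(None,None) exec_start@2 write@5
I2 add r2: issue@3 deps=(0,None) exec_start@3 write@4
I3 mul r4: issue@4 deps=(0,0) exec_start@4 write@7
I4 mul r4: issue@5 deps=(3,3) exec_start@7 write@9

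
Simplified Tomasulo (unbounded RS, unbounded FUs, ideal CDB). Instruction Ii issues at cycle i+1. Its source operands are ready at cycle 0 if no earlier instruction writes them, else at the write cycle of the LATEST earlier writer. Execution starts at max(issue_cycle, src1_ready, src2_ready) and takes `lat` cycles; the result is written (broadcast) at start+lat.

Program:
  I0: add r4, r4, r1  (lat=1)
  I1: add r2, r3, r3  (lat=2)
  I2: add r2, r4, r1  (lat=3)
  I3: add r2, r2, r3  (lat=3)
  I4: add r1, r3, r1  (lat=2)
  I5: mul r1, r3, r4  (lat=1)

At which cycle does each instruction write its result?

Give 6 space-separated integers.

I0 add r4: issue@1 deps=(None,None) exec_start@1 write@2
I1 add r2: issue@2 deps=(None,None) exec_start@2 write@4
I2 add r2: issue@3 deps=(0,None) exec_start@3 write@6
I3 add r2: issue@4 deps=(2,None) exec_start@6 write@9
I4 add r1: issue@5 deps=(None,None) exec_start@5 write@7
I5 mul r1: issue@6 deps=(None,0) exec_start@6 write@7

Answer: 2 4 6 9 7 7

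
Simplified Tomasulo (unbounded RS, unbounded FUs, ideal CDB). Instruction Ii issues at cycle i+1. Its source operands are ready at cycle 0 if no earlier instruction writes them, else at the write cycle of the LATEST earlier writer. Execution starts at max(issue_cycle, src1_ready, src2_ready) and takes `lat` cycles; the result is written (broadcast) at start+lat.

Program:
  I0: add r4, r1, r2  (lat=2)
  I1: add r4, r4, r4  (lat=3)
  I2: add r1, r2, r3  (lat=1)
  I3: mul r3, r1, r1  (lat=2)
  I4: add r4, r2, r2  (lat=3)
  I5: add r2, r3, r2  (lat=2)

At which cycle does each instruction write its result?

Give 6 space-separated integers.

Answer: 3 6 4 6 8 8

Derivation:
I0 add r4: issue@1 deps=(None,None) exec_start@1 write@3
I1 add r4: issue@2 deps=(0,0) exec_start@3 write@6
I2 add r1: issue@3 deps=(None,None) exec_start@3 write@4
I3 mul r3: issue@4 deps=(2,2) exec_start@4 write@6
I4 add r4: issue@5 deps=(None,None) exec_start@5 write@8
I5 add r2: issue@6 deps=(3,None) exec_start@6 write@8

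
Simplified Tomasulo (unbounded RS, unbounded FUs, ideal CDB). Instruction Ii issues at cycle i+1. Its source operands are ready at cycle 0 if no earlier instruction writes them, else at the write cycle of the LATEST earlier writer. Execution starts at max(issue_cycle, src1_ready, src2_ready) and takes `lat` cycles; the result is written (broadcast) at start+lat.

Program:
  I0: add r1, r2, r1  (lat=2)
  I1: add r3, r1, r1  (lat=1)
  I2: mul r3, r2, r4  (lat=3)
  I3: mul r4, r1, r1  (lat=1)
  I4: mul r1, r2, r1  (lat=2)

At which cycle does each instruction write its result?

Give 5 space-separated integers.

I0 add r1: issue@1 deps=(None,None) exec_start@1 write@3
I1 add r3: issue@2 deps=(0,0) exec_start@3 write@4
I2 mul r3: issue@3 deps=(None,None) exec_start@3 write@6
I3 mul r4: issue@4 deps=(0,0) exec_start@4 write@5
I4 mul r1: issue@5 deps=(None,0) exec_start@5 write@7

Answer: 3 4 6 5 7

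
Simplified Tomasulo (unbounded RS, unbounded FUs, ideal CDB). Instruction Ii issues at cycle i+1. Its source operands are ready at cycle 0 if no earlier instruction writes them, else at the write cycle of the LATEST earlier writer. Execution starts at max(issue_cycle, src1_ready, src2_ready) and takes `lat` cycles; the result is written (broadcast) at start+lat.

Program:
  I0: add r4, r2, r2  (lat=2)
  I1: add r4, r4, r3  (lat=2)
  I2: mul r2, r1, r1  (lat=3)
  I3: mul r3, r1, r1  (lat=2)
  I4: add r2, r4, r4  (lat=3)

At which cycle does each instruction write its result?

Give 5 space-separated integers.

I0 add r4: issue@1 deps=(None,None) exec_start@1 write@3
I1 add r4: issue@2 deps=(0,None) exec_start@3 write@5
I2 mul r2: issue@3 deps=(None,None) exec_start@3 write@6
I3 mul r3: issue@4 deps=(None,None) exec_start@4 write@6
I4 add r2: issue@5 deps=(1,1) exec_start@5 write@8

Answer: 3 5 6 6 8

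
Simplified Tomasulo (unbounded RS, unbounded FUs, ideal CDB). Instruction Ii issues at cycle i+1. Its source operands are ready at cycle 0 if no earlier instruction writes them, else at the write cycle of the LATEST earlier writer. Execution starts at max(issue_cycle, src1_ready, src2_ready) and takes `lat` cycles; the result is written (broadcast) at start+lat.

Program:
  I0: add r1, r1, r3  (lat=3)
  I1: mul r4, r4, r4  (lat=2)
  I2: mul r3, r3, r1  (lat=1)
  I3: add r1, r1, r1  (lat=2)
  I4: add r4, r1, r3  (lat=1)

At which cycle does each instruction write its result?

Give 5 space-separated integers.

I0 add r1: issue@1 deps=(None,None) exec_start@1 write@4
I1 mul r4: issue@2 deps=(None,None) exec_start@2 write@4
I2 mul r3: issue@3 deps=(None,0) exec_start@4 write@5
I3 add r1: issue@4 deps=(0,0) exec_start@4 write@6
I4 add r4: issue@5 deps=(3,2) exec_start@6 write@7

Answer: 4 4 5 6 7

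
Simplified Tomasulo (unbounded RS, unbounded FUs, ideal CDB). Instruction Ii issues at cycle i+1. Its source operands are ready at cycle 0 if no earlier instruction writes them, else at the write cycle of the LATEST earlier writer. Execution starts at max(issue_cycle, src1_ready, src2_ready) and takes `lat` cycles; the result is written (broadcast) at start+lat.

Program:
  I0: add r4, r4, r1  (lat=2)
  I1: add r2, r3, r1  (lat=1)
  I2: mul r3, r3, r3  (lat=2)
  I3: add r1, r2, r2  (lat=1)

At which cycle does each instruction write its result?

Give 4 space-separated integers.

Answer: 3 3 5 5

Derivation:
I0 add r4: issue@1 deps=(None,None) exec_start@1 write@3
I1 add r2: issue@2 deps=(None,None) exec_start@2 write@3
I2 mul r3: issue@3 deps=(None,None) exec_start@3 write@5
I3 add r1: issue@4 deps=(1,1) exec_start@4 write@5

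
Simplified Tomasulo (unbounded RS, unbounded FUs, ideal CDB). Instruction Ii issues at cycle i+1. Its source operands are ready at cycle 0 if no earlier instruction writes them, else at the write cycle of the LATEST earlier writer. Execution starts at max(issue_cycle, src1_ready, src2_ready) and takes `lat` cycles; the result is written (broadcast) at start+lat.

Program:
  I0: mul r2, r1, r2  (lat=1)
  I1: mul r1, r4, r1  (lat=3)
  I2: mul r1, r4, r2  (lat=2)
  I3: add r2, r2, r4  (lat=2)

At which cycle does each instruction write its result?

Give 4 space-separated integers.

Answer: 2 5 5 6

Derivation:
I0 mul r2: issue@1 deps=(None,None) exec_start@1 write@2
I1 mul r1: issue@2 deps=(None,None) exec_start@2 write@5
I2 mul r1: issue@3 deps=(None,0) exec_start@3 write@5
I3 add r2: issue@4 deps=(0,None) exec_start@4 write@6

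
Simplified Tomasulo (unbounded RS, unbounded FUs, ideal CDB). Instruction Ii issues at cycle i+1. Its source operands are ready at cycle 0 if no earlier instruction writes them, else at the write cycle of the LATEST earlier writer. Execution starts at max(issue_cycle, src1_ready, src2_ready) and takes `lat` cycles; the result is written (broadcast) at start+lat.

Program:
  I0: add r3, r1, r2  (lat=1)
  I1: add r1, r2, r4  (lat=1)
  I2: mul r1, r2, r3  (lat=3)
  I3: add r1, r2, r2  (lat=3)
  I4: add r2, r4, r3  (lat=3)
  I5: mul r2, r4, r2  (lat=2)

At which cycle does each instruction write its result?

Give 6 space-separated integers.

I0 add r3: issue@1 deps=(None,None) exec_start@1 write@2
I1 add r1: issue@2 deps=(None,None) exec_start@2 write@3
I2 mul r1: issue@3 deps=(None,0) exec_start@3 write@6
I3 add r1: issue@4 deps=(None,None) exec_start@4 write@7
I4 add r2: issue@5 deps=(None,0) exec_start@5 write@8
I5 mul r2: issue@6 deps=(None,4) exec_start@8 write@10

Answer: 2 3 6 7 8 10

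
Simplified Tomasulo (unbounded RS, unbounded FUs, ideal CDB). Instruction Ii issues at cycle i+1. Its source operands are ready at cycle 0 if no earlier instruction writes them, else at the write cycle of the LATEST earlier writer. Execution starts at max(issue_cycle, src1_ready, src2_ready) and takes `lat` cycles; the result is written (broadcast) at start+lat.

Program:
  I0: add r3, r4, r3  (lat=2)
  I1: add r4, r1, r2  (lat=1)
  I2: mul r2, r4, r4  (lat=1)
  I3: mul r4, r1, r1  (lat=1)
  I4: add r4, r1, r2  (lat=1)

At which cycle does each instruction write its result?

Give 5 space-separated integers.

I0 add r3: issue@1 deps=(None,None) exec_start@1 write@3
I1 add r4: issue@2 deps=(None,None) exec_start@2 write@3
I2 mul r2: issue@3 deps=(1,1) exec_start@3 write@4
I3 mul r4: issue@4 deps=(None,None) exec_start@4 write@5
I4 add r4: issue@5 deps=(None,2) exec_start@5 write@6

Answer: 3 3 4 5 6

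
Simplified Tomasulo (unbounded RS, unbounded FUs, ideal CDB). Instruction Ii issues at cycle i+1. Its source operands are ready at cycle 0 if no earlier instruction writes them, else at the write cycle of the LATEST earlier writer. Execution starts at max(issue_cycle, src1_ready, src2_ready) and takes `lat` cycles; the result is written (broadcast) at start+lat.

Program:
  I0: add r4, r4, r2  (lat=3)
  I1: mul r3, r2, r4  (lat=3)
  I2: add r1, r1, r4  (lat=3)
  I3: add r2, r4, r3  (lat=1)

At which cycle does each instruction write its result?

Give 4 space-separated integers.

I0 add r4: issue@1 deps=(None,None) exec_start@1 write@4
I1 mul r3: issue@2 deps=(None,0) exec_start@4 write@7
I2 add r1: issue@3 deps=(None,0) exec_start@4 write@7
I3 add r2: issue@4 deps=(0,1) exec_start@7 write@8

Answer: 4 7 7 8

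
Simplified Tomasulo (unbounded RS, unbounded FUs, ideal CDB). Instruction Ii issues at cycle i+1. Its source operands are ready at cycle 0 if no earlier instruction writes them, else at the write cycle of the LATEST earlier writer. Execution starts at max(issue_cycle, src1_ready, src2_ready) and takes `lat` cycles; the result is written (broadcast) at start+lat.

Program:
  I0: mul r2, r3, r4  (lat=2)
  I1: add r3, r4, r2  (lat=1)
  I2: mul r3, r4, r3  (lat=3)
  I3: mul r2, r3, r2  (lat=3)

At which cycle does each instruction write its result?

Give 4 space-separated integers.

I0 mul r2: issue@1 deps=(None,None) exec_start@1 write@3
I1 add r3: issue@2 deps=(None,0) exec_start@3 write@4
I2 mul r3: issue@3 deps=(None,1) exec_start@4 write@7
I3 mul r2: issue@4 deps=(2,0) exec_start@7 write@10

Answer: 3 4 7 10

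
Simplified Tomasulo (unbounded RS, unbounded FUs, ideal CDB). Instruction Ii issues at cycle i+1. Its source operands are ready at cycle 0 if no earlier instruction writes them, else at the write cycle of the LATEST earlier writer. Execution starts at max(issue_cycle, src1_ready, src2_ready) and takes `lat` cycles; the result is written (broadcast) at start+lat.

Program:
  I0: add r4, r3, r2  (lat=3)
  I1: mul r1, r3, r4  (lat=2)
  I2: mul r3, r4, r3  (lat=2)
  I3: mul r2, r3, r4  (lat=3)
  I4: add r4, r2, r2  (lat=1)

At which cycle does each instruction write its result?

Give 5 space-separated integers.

Answer: 4 6 6 9 10

Derivation:
I0 add r4: issue@1 deps=(None,None) exec_start@1 write@4
I1 mul r1: issue@2 deps=(None,0) exec_start@4 write@6
I2 mul r3: issue@3 deps=(0,None) exec_start@4 write@6
I3 mul r2: issue@4 deps=(2,0) exec_start@6 write@9
I4 add r4: issue@5 deps=(3,3) exec_start@9 write@10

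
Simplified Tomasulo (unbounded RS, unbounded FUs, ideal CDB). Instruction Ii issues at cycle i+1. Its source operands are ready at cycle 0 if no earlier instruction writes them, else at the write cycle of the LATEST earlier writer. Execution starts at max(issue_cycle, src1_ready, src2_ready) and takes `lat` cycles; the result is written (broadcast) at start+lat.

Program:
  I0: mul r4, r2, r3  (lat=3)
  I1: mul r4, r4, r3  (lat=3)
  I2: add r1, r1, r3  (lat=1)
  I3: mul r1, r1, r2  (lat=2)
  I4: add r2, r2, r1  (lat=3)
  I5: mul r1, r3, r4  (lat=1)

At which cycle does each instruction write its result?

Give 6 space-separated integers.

I0 mul r4: issue@1 deps=(None,None) exec_start@1 write@4
I1 mul r4: issue@2 deps=(0,None) exec_start@4 write@7
I2 add r1: issue@3 deps=(None,None) exec_start@3 write@4
I3 mul r1: issue@4 deps=(2,None) exec_start@4 write@6
I4 add r2: issue@5 deps=(None,3) exec_start@6 write@9
I5 mul r1: issue@6 deps=(None,1) exec_start@7 write@8

Answer: 4 7 4 6 9 8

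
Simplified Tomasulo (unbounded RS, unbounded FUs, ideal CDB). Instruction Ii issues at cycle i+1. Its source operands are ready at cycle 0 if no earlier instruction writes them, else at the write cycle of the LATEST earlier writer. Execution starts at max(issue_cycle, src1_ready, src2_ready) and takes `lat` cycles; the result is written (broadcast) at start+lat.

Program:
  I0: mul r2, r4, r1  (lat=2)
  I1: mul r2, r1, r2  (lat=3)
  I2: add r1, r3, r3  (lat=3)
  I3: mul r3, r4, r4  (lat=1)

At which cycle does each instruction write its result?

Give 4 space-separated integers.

I0 mul r2: issue@1 deps=(None,None) exec_start@1 write@3
I1 mul r2: issue@2 deps=(None,0) exec_start@3 write@6
I2 add r1: issue@3 deps=(None,None) exec_start@3 write@6
I3 mul r3: issue@4 deps=(None,None) exec_start@4 write@5

Answer: 3 6 6 5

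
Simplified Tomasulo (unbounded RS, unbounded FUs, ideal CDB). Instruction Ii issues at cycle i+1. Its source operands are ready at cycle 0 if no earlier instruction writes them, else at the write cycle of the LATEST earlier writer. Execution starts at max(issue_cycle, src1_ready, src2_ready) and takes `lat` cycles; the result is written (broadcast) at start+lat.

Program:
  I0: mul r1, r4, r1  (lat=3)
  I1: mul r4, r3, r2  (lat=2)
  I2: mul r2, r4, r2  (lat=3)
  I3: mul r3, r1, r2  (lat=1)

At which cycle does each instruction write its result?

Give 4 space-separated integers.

I0 mul r1: issue@1 deps=(None,None) exec_start@1 write@4
I1 mul r4: issue@2 deps=(None,None) exec_start@2 write@4
I2 mul r2: issue@3 deps=(1,None) exec_start@4 write@7
I3 mul r3: issue@4 deps=(0,2) exec_start@7 write@8

Answer: 4 4 7 8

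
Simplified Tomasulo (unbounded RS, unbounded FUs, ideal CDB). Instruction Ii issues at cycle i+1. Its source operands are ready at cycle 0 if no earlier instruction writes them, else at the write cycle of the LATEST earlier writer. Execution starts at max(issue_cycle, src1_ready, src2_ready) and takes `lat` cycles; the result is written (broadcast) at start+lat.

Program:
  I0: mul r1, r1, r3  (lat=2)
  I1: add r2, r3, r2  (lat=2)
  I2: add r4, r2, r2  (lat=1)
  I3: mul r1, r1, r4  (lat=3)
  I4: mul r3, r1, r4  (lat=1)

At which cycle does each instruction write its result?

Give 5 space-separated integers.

Answer: 3 4 5 8 9

Derivation:
I0 mul r1: issue@1 deps=(None,None) exec_start@1 write@3
I1 add r2: issue@2 deps=(None,None) exec_start@2 write@4
I2 add r4: issue@3 deps=(1,1) exec_start@4 write@5
I3 mul r1: issue@4 deps=(0,2) exec_start@5 write@8
I4 mul r3: issue@5 deps=(3,2) exec_start@8 write@9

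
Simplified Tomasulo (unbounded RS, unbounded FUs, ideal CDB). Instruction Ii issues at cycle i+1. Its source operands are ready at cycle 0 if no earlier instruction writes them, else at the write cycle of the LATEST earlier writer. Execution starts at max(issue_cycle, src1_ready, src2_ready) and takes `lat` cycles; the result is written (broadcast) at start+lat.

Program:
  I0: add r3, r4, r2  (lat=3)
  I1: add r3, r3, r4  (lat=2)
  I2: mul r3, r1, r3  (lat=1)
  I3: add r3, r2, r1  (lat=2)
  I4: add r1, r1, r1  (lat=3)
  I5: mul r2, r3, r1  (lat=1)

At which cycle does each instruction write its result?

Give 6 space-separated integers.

Answer: 4 6 7 6 8 9

Derivation:
I0 add r3: issue@1 deps=(None,None) exec_start@1 write@4
I1 add r3: issue@2 deps=(0,None) exec_start@4 write@6
I2 mul r3: issue@3 deps=(None,1) exec_start@6 write@7
I3 add r3: issue@4 deps=(None,None) exec_start@4 write@6
I4 add r1: issue@5 deps=(None,None) exec_start@5 write@8
I5 mul r2: issue@6 deps=(3,4) exec_start@8 write@9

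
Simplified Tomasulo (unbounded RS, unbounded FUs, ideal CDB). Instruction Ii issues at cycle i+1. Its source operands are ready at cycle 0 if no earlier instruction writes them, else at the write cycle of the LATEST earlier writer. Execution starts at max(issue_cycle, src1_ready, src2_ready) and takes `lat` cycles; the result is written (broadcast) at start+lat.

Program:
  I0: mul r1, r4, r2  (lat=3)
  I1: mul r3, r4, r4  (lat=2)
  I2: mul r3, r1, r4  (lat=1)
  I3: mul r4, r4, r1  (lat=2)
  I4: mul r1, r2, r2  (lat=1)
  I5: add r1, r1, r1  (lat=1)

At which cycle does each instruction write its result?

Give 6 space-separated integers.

I0 mul r1: issue@1 deps=(None,None) exec_start@1 write@4
I1 mul r3: issue@2 deps=(None,None) exec_start@2 write@4
I2 mul r3: issue@3 deps=(0,None) exec_start@4 write@5
I3 mul r4: issue@4 deps=(None,0) exec_start@4 write@6
I4 mul r1: issue@5 deps=(None,None) exec_start@5 write@6
I5 add r1: issue@6 deps=(4,4) exec_start@6 write@7

Answer: 4 4 5 6 6 7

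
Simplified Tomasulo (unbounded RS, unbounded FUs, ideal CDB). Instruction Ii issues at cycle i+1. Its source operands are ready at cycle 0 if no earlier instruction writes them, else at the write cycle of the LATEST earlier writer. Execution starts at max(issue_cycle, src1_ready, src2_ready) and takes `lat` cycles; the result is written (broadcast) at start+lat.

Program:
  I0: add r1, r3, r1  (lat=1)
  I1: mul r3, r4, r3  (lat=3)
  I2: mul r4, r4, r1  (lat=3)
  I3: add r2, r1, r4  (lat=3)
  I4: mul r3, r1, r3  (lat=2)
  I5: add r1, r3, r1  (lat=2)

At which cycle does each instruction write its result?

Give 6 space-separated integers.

Answer: 2 5 6 9 7 9

Derivation:
I0 add r1: issue@1 deps=(None,None) exec_start@1 write@2
I1 mul r3: issue@2 deps=(None,None) exec_start@2 write@5
I2 mul r4: issue@3 deps=(None,0) exec_start@3 write@6
I3 add r2: issue@4 deps=(0,2) exec_start@6 write@9
I4 mul r3: issue@5 deps=(0,1) exec_start@5 write@7
I5 add r1: issue@6 deps=(4,0) exec_start@7 write@9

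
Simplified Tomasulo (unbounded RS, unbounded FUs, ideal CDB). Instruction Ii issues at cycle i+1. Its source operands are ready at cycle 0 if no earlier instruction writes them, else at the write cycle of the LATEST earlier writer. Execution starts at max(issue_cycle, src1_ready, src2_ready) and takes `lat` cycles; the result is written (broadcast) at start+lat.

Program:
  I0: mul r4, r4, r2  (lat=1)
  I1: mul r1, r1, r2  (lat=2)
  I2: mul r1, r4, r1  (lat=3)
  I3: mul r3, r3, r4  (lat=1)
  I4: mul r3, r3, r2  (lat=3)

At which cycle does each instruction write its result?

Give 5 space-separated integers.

I0 mul r4: issue@1 deps=(None,None) exec_start@1 write@2
I1 mul r1: issue@2 deps=(None,None) exec_start@2 write@4
I2 mul r1: issue@3 deps=(0,1) exec_start@4 write@7
I3 mul r3: issue@4 deps=(None,0) exec_start@4 write@5
I4 mul r3: issue@5 deps=(3,None) exec_start@5 write@8

Answer: 2 4 7 5 8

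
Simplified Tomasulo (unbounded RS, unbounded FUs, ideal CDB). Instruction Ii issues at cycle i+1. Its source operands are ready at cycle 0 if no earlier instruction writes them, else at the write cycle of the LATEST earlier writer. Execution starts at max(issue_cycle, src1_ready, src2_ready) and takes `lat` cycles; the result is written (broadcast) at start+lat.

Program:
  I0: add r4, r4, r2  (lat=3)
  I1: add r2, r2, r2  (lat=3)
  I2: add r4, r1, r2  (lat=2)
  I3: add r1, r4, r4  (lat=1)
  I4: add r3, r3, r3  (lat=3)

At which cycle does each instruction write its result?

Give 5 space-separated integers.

I0 add r4: issue@1 deps=(None,None) exec_start@1 write@4
I1 add r2: issue@2 deps=(None,None) exec_start@2 write@5
I2 add r4: issue@3 deps=(None,1) exec_start@5 write@7
I3 add r1: issue@4 deps=(2,2) exec_start@7 write@8
I4 add r3: issue@5 deps=(None,None) exec_start@5 write@8

Answer: 4 5 7 8 8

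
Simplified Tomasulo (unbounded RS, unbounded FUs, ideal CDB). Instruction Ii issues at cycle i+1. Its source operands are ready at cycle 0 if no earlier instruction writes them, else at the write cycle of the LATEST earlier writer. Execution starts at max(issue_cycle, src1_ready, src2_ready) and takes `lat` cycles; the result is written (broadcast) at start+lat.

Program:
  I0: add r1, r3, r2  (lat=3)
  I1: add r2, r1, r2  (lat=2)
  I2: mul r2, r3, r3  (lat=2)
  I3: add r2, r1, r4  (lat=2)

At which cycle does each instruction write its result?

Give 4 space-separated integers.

I0 add r1: issue@1 deps=(None,None) exec_start@1 write@4
I1 add r2: issue@2 deps=(0,None) exec_start@4 write@6
I2 mul r2: issue@3 deps=(None,None) exec_start@3 write@5
I3 add r2: issue@4 deps=(0,None) exec_start@4 write@6

Answer: 4 6 5 6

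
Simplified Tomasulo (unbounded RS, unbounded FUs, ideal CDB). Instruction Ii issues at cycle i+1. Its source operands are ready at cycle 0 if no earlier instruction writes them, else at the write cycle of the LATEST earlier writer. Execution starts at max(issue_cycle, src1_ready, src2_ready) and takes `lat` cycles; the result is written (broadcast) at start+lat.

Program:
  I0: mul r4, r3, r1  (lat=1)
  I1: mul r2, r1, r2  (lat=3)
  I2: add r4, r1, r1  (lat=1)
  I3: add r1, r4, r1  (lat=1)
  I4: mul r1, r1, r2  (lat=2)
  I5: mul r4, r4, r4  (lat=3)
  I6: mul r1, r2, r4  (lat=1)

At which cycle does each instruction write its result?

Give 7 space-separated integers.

Answer: 2 5 4 5 7 9 10

Derivation:
I0 mul r4: issue@1 deps=(None,None) exec_start@1 write@2
I1 mul r2: issue@2 deps=(None,None) exec_start@2 write@5
I2 add r4: issue@3 deps=(None,None) exec_start@3 write@4
I3 add r1: issue@4 deps=(2,None) exec_start@4 write@5
I4 mul r1: issue@5 deps=(3,1) exec_start@5 write@7
I5 mul r4: issue@6 deps=(2,2) exec_start@6 write@9
I6 mul r1: issue@7 deps=(1,5) exec_start@9 write@10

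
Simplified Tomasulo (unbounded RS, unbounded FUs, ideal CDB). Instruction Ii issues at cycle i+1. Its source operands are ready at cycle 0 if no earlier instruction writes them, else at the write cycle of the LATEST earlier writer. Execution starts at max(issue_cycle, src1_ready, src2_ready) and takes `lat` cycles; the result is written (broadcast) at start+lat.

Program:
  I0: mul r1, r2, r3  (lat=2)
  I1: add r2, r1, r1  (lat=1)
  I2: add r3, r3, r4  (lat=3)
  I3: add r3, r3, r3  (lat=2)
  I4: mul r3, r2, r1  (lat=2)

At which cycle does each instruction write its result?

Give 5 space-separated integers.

Answer: 3 4 6 8 7

Derivation:
I0 mul r1: issue@1 deps=(None,None) exec_start@1 write@3
I1 add r2: issue@2 deps=(0,0) exec_start@3 write@4
I2 add r3: issue@3 deps=(None,None) exec_start@3 write@6
I3 add r3: issue@4 deps=(2,2) exec_start@6 write@8
I4 mul r3: issue@5 deps=(1,0) exec_start@5 write@7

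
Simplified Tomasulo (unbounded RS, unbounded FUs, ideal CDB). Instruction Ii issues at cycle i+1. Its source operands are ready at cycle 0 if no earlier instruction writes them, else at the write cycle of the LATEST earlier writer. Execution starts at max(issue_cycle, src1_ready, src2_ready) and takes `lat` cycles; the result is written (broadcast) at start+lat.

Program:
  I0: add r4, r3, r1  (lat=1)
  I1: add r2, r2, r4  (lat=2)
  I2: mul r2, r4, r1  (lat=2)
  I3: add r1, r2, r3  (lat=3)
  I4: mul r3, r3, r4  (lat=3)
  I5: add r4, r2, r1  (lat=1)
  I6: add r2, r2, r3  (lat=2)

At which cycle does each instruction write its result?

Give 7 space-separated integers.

Answer: 2 4 5 8 8 9 10

Derivation:
I0 add r4: issue@1 deps=(None,None) exec_start@1 write@2
I1 add r2: issue@2 deps=(None,0) exec_start@2 write@4
I2 mul r2: issue@3 deps=(0,None) exec_start@3 write@5
I3 add r1: issue@4 deps=(2,None) exec_start@5 write@8
I4 mul r3: issue@5 deps=(None,0) exec_start@5 write@8
I5 add r4: issue@6 deps=(2,3) exec_start@8 write@9
I6 add r2: issue@7 deps=(2,4) exec_start@8 write@10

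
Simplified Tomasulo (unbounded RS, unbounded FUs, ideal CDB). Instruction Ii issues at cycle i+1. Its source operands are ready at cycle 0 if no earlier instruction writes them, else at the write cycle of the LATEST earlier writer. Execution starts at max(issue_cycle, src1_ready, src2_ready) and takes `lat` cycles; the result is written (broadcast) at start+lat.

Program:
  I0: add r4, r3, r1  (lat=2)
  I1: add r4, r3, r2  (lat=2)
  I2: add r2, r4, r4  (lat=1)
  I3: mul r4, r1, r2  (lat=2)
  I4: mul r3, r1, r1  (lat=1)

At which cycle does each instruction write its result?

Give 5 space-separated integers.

Answer: 3 4 5 7 6

Derivation:
I0 add r4: issue@1 deps=(None,None) exec_start@1 write@3
I1 add r4: issue@2 deps=(None,None) exec_start@2 write@4
I2 add r2: issue@3 deps=(1,1) exec_start@4 write@5
I3 mul r4: issue@4 deps=(None,2) exec_start@5 write@7
I4 mul r3: issue@5 deps=(None,None) exec_start@5 write@6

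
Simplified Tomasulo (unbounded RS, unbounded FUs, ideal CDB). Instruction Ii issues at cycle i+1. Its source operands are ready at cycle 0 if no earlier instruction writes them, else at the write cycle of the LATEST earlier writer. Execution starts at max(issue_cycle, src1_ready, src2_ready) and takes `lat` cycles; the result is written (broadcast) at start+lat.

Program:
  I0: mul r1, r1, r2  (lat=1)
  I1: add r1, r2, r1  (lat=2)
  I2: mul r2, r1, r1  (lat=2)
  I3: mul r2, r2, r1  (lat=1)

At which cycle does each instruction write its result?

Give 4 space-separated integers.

Answer: 2 4 6 7

Derivation:
I0 mul r1: issue@1 deps=(None,None) exec_start@1 write@2
I1 add r1: issue@2 deps=(None,0) exec_start@2 write@4
I2 mul r2: issue@3 deps=(1,1) exec_start@4 write@6
I3 mul r2: issue@4 deps=(2,1) exec_start@6 write@7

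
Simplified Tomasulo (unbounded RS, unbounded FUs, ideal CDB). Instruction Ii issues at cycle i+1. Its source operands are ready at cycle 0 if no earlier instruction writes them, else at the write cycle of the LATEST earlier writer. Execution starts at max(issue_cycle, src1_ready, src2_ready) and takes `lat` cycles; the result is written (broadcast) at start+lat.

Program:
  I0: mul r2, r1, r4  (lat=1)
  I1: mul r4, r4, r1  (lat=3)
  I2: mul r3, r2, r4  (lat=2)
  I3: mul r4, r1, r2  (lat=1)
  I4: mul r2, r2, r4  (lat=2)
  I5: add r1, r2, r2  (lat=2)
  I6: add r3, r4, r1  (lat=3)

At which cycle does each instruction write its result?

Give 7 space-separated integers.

I0 mul r2: issue@1 deps=(None,None) exec_start@1 write@2
I1 mul r4: issue@2 deps=(None,None) exec_start@2 write@5
I2 mul r3: issue@3 deps=(0,1) exec_start@5 write@7
I3 mul r4: issue@4 deps=(None,0) exec_start@4 write@5
I4 mul r2: issue@5 deps=(0,3) exec_start@5 write@7
I5 add r1: issue@6 deps=(4,4) exec_start@7 write@9
I6 add r3: issue@7 deps=(3,5) exec_start@9 write@12

Answer: 2 5 7 5 7 9 12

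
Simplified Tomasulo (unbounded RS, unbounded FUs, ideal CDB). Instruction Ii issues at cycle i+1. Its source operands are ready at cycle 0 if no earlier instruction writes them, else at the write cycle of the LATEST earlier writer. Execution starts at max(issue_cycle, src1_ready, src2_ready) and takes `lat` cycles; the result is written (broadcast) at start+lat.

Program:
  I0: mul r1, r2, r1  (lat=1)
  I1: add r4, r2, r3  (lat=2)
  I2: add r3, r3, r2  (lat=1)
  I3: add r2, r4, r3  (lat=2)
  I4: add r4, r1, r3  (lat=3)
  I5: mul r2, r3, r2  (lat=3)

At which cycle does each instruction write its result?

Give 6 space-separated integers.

I0 mul r1: issue@1 deps=(None,None) exec_start@1 write@2
I1 add r4: issue@2 deps=(None,None) exec_start@2 write@4
I2 add r3: issue@3 deps=(None,None) exec_start@3 write@4
I3 add r2: issue@4 deps=(1,2) exec_start@4 write@6
I4 add r4: issue@5 deps=(0,2) exec_start@5 write@8
I5 mul r2: issue@6 deps=(2,3) exec_start@6 write@9

Answer: 2 4 4 6 8 9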